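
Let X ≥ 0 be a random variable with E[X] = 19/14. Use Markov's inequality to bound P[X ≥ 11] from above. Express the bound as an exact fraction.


μ = E[X] = 19/14, a = 11.
Markov: P[X ≥ 11] ≤ μ/a = (19/14)/11 = 19/154.
Numerically: ≈ 0.1234.
(Since a = 11 > μ = 1.3571, the bound 19/154 is < 1 and informative.)

P[X ≥ 11] ≤ 19/154 ≈ 0.1234.


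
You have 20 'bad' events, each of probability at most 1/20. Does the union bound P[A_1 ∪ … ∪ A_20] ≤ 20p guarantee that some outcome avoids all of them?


Union bound: P[∪_{i=1}^{20} A_i] ≤ Σ_i P[A_i] ≤ 20·p = 20·(1/20) = 1.
Numerically: 1 ≈ 1.0000.
Is 1 < 1? NO.
Since the bound 1 is ≥ 1, the union bound is uninformative here; it does NOT by itself certify existence.

20·p = 1 ≈ 1.0000; existence NOT certified by the union bound.


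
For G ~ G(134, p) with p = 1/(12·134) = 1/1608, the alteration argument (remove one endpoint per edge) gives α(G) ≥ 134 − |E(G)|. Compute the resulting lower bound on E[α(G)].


E[|E(G)|] = C(134, 2)·p = 8911 · (1/1608) = 133/24.
E[α(G)] ≥ n − E[|E(G)|] = 134 − 133/24 = 3083/24.
Numerically: ≈ 128.45833.
(This is only a lower bound; the true E[α(G)] may be larger.)

E[α(G)] ≥ 3083/24 ≈ 128.45833.


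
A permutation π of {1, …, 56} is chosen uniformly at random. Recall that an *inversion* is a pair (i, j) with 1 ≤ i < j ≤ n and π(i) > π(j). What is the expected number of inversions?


Write X = Σ X_I over the C(56, 2) = 1540 pairs i < j, with X_I the indicator of one inversion.
There are 1540 indicators.
For each fixed pair i < j, the values π(i) and π(j) are two distinct elements of {1, …, 56} in uniformly random order; by symmetry P[π(i) > π(j)] = 1/2.
By linearity: E[X] = 1540 · (1/2) = C(56, 2) · (1/2) = 1540/2 = 770 ≈ 770.000.

E[X] = 770 = 770.000.


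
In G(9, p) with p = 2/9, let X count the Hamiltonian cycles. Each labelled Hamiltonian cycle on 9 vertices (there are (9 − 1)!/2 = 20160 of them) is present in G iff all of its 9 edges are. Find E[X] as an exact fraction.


K_9 has (9 − 1)!/2 = 20160 labelled Hamiltonian cycles.
For each such Hamiltonian cycle H, let X_H = 1 if all 9 edges of H are present in G. Then P[X_H = 1] = p^{9} = (2/9)^{9} = 512/387420489.
By linearity of expectation: E[X] = Σ_H E[X_H] = 20160 · p^{9} = 20160 · 512/387420489 = 1146880/43046721.
Numerically: E[X] ≈ 0.0266.

E[X] = 20160 · (2/9)^{9} = 1146880/43046721 ≈ 0.0266.


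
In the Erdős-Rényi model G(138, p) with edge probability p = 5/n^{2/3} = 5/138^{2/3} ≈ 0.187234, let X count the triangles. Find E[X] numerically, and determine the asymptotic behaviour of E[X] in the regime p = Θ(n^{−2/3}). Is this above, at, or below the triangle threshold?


Number of potential triangles: C(138, 3) = 428536.
Each occurs with probability p³ ≈ (0.187234)³ ≈ 6.56374711e-03.
By linearity: E[X] = C(138, 3)·p³ ≈ 428536 · 6.56374711e-03 ≈ 2812.801932.
Since α = 2/3 < 1, p = c/n^{2/3} ≫ 1/n is above the triangle threshold p ~ 1/n. Asymptotically E[X] ~ (c³/6)·n^{3(1−α)} = (5³/6)·n^{1} → ∞; triangles are abundant w.h.p.

E[X] ≈ 2812.801932; in regime p = Θ(1/n^{2/3}) E[X] diverges (above the triangle threshold p ~ 1/n).


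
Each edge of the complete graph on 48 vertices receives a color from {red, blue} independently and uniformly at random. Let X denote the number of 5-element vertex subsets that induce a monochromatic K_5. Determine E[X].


Let X = Σ_S X_S over the C(48, 5) = 1712304 subsets S of size 5, where X_S = 1 if the K_5 on S is monochromatic.
For a fixed S, the K_5 on S has C(5, 2) = 10 edges. P[all 10 edges red] = (1/2)^10, and likewise for blue, so P[monochromatic] = 2·(1/2)^10 = 2^{1 − 10} = 1/512.
Summing: E[X] = C(48, 5) · 2^{1 − 10} = 1712304 · 1/512 = 107019/32.
Numerically: E[X] ≈ 3344.343750.

E[X] = C(48,5)·2^(1−C(5,2)) = 107019/32 ≈ 3344.343750.


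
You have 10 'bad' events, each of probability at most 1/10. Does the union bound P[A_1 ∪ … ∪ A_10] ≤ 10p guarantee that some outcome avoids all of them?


Union bound: P[∪_{i=1}^{10} A_i] ≤ Σ_i P[A_i] ≤ 10·p = 10·(1/10) = 1.
Numerically: 1 ≈ 1.000000.
Is 1 < 1? NO.
Since the bound 1 is ≥ 1, the union bound is uninformative here; it does NOT by itself certify existence.

10·p = 1 ≈ 1.000000; existence NOT certified by the union bound.


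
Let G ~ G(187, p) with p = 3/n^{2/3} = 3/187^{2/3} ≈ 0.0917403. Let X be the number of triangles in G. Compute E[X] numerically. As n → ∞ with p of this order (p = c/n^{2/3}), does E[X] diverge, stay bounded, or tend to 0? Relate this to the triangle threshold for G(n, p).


Number of potential triangles: C(187, 3) = 1072445.
Each occurs with probability p³ ≈ (0.0917403)³ ≈ 7.72112442e-04.
By linearity: E[X] = C(187, 3)·p³ ≈ 1072445 · 7.72112442e-04 ≈ 828.048128.
Since α = 2/3 < 1, p = c/n^{2/3} ≫ 1/n is above the triangle threshold p ~ 1/n. Asymptotically E[X] ~ (c³/6)·n^{3(1−α)} = (3³/6)·n^{1} → ∞; triangles are abundant w.h.p.

E[X] ≈ 828.048128; in regime p = Θ(1/n^{2/3}) E[X] diverges (above the triangle threshold p ~ 1/n).


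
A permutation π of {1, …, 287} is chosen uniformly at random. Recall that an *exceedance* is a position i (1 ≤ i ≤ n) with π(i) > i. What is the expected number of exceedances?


Write X = Σ_{i=1}^{287} X_i, where X_i = 1_{π(i) > i}.
For each fixed i, π(i) is uniform over {1, …, 287} (marginal of a uniform permutation), so P[π(i) > i] = (n − i)/n. Summing: Σ_{i=1}^{287} (n − i)/n = (0 + 1 + … + 286)/287 = 287(287 − 1)/(2·287) = (287 − 1)/2.
Hence E[X] = Σ_{i=1}^{287} (287 − i)/287 = 143 ≈ 143.00000.

E[X] = 143 = 143.00000.


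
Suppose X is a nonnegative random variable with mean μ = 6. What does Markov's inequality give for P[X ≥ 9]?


μ = E[X] = 6, a = 9.
Markov: P[X ≥ 9] ≤ μ/a = (6)/9 = 2/3.
Numerically: ≈ 0.667.
(Since a = 9 > μ = 6.000, the bound 2/3 is < 1 and informative.)

P[X ≥ 9] ≤ 2/3 ≈ 0.667.


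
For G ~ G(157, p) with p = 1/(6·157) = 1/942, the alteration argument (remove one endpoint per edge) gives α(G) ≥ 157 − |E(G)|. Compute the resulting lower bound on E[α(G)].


E[|E(G)|] = C(157, 2)·p = 12246 · (1/942) = 13.
E[α(G)] ≥ n − E[|E(G)|] = 157 − 13 = 144.
Numerically: ≈ 144.000000.
(This is only a lower bound; the true E[α(G)] may be larger.)

E[α(G)] ≥ 144 ≈ 144.000000.


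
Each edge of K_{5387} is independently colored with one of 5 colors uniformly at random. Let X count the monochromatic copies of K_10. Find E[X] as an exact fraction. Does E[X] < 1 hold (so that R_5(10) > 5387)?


E[X] = C(5387, 10) · 5^{1 − 45} = 5624406917627224603154306376491 · 5^{−44} = 5624406917627224603154306376491/5684341886080801486968994140625.
As a reduced fraction: E[X] = 5624406917627224603154306376491/5684341886080801486968994140625 ≈ 0.989456.
Is E[X] < 1? YES.
Since E[X] < 1, there exists a 5-coloring of K_{5387} with no monochromatic K_10; hence R_5(10) > 5387.

E[X] = 5624406917627224603154306376491/5684341886080801486968994140625 ≈ 0.989456; E[X] < 1, so R_5(10) > 5387.


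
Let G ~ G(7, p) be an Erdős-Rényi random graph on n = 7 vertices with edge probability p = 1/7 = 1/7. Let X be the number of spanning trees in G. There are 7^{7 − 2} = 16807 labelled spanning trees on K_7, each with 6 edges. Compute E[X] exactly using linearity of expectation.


K_7 has 7^{7 − 2} = 16807 labelled spanning trees.
For each such spanning tree H, let X_H = 1 if all 6 edges of H are present in G. Then P[X_H = 1] = p^{6} = (1/7)^{6} = 1/117649.
By linearity: E[X] = Σ_H E[X_H] = 16807 · p^{6} = 16807 · 1/117649 = 1/7.
Numerically: E[X] ≈ 0.1429.

E[X] = 16807 · (1/7)^{6} = 1/7 ≈ 0.1429.


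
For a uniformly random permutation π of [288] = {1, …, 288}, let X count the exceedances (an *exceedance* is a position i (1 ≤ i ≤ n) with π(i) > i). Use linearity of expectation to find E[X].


Write X = Σ_{i=1}^{288} X_i, where X_i = 1_{π(i) > i}.
For each fixed i, π(i) is uniform over {1, …, 288} (marginal of a uniform permutation), so P[π(i) > i] = (n − i)/n. Summing: Σ_{i=1}^{288} (n − i)/n = (0 + 1 + … + 287)/288 = 288(288 − 1)/(2·288) = (288 − 1)/2.
Hence E[X] = Σ_{i=1}^{288} (288 − i)/288 = 287/2 ≈ 143.500000.

E[X] = 287/2 = 143.500000.


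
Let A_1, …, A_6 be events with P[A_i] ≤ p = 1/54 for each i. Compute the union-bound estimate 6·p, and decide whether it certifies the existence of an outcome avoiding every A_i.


Union bound: P[∪_{i=1}^{6} A_i] ≤ Σ_i P[A_i] ≤ 6·p = 6·(1/54) = 1/9.
Numerically: 1/9 ≈ 0.11111.
Is 1/9 < 1? YES.
Since P[∪ A_i] ≤ 1/9 < 1, the complement has P[∩ A_i^c] ≥ 1 − 1/9 = 8/9 > 0, so some outcome avoids every A_i.

6·p = 1/9 ≈ 0.11111; existence CERTIFIED by the union bound.


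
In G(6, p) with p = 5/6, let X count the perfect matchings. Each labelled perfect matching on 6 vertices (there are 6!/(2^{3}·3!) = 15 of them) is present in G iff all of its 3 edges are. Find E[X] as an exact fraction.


K_6 has 6!/(2^{3}·3!) = 15 labelled perfect matchings.
For each such perfect matching H, let X_H = 1 if all 3 edges of H are present in G. Then P[X_H = 1] = p^{3} = (5/6)^{3} = 125/216.
By linearity: E[X] = Σ_H E[X_H] = 15 · p^{3} = 15 · 125/216 = 625/72.
Numerically: E[X] ≈ 8.68.

E[X] = 15 · (5/6)^{3} = 625/72 ≈ 8.68.


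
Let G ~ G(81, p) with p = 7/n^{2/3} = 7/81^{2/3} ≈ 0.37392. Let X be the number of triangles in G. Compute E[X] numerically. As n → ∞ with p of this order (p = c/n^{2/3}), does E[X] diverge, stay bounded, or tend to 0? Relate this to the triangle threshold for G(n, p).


Number of potential triangles: C(81, 3) = 85320.
Each occurs with probability p³ ≈ (0.37392)³ ≈ 5.2278616e-02.
By linearity: E[X] = C(81, 3)·p³ ≈ 85320 · 5.2278616e-02 ≈ 4460.41152.
Since α = 2/3 < 1, p = c/n^{2/3} ≫ 1/n is above the triangle threshold p ~ 1/n. Asymptotically E[X] ~ (c³/6)·n^{3(1−α)} = (7³/6)·n^{1} → ∞; triangles are abundant w.h.p.

E[X] ≈ 4460.41152; in regime p = Θ(1/n^{2/3}) E[X] diverges (above the triangle threshold p ~ 1/n).


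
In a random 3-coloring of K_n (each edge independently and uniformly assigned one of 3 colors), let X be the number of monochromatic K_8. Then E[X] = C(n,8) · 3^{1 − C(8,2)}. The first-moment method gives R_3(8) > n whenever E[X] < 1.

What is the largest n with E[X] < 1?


We need C(n, 8) · 3^{1 − 28} < 1, i.e. C(n, 8) < 3^{28 − 1} = 7625597484987.
Check values of n near the boundary:
  n = 152: C(152, 8) = 5859727868575; 5859727868575 < 7625597484987? YES
  n = 153: C(153, 8) = 6183023199255; 6183023199255 < 7625597484987? YES
  n = 154: C(154, 8) = 6521818990995; 6521818990995 < 7625597484987? YES
  n = 155: C(155, 8) = 6876747915675; 6876747915675 < 7625597484987? YES
  n = 156: C(156, 8) = 7248464019225; 7248464019225 < 7625597484987? YES
  n = 157: C(157, 8) = 7637643295425; 7637643295425 < 7625597484987? NO
  n = 158: C(158, 8) = 8044984271181; 8044984271181 < 7625597484987? NO
The largest n with C(n, 8) < 7625597484987 is n = 156 (where E[X] = 805384891025/847288609443 ≈ 0.950544). Hence R_3(8) > 156, i.e. R_3(8) ≥ 157.

Largest n = 156; hence R_3(8) > 156.


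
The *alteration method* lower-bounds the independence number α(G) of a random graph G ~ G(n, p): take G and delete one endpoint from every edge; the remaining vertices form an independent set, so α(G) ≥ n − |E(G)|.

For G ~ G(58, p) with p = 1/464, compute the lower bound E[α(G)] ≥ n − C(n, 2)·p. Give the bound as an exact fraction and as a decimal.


E[|E(G)|] = C(58, 2)·p = 1653 · (1/464) = 57/16.
E[α(G)] ≥ n − E[|E(G)|] = 58 − 57/16 = 871/16.
Numerically: ≈ 54.437500.
(This is only a lower bound; the true E[α(G)] may be larger.)

E[α(G)] ≥ 871/16 ≈ 54.437500.


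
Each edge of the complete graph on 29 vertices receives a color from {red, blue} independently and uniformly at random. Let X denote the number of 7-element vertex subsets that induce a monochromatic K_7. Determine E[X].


Let X = Σ_S X_S over the C(29, 7) = 1560780 subsets S of size 7, where X_S = 1 if the K_7 on S is monochromatic.
For a fixed S, the K_7 on S has C(7, 2) = 21 edges. P[all 21 edges red] = (1/2)^21, and likewise for blue, so P[monochromatic] = 2·(1/2)^21 = 2^{1 − 21} = 1/1048576.
Summing: E[X] = C(29, 7) · 2^{1 − 21} = 1560780 · 1/1048576 = 390195/262144.
Numerically: E[X] ≈ 1.488.

E[X] = C(29,7)·2^(1−C(7,2)) = 390195/262144 ≈ 1.488.


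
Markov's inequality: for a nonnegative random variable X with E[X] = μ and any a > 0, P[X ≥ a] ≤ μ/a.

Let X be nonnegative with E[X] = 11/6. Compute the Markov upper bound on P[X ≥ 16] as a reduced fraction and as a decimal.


μ = E[X] = 11/6, a = 16.
Markov: P[X ≥ 16] ≤ μ/a = (11/6)/16 = 11/96.
Numerically: ≈ 0.1146.
(Since a = 16 > μ = 1.8333, the bound 11/96 is < 1 and informative.)

P[X ≥ 16] ≤ 11/96 ≈ 0.1146.


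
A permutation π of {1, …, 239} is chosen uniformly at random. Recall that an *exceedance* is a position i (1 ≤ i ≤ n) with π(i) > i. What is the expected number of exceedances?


Write X = Σ_{i=1}^{239} X_i, where X_i = 1_{π(i) > i}.
For each fixed i, π(i) is uniform over {1, …, 239} (marginal of a uniform permutation), so P[π(i) > i] = (n − i)/n. Summing: Σ_{i=1}^{239} (n − i)/n = (0 + 1 + … + 238)/239 = 239(239 − 1)/(2·239) = (239 − 1)/2.
Hence E[X] = Σ_{i=1}^{239} (239 − i)/239 = 119 ≈ 119.000000.

E[X] = 119 = 119.000000.


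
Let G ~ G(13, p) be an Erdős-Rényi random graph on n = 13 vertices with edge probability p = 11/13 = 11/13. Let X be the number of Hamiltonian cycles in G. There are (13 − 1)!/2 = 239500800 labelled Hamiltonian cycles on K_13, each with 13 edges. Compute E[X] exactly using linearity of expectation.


K_13 has (13 − 1)!/2 = 239500800 labelled Hamiltonian cycles.
For each such Hamiltonian cycle H, let X_H = 1 if all 13 edges of H are present in G. Then P[X_H = 1] = p^{13} = (11/13)^{13} = 34522712143931/302875106592253.
By linearity of expectation: E[X] = Σ_H E[X_H] = 239500800 · p^{13} = 239500800 · 34522712143931/302875106592253 = 8268217176641189644800/302875106592253.
Numerically: E[X] ≈ 2.73e+07.

E[X] = 239500800 · (11/13)^{13} = 8268217176641189644800/302875106592253 ≈ 2.73e+07.


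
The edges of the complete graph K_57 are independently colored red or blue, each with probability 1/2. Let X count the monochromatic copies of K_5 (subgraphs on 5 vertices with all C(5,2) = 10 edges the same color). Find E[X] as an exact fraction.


Let X = Σ_S X_S over the C(57, 5) = 4187106 subsets S of size 5, where X_S = 1 if the K_5 on S is monochromatic.
For a fixed S, the K_5 on S has C(5, 2) = 10 edges. P[all 10 edges red] = (1/2)^10, and likewise for blue, so P[monochromatic] = 2·(1/2)^10 = 2^{1 − 10} = 1/512.
By linearity: E[X] = C(57, 5) · 2^{1 − 10} = 4187106 · 1/512 = 2093553/256.
Numerically: E[X] ≈ 8177.94141.

E[X] = C(57,5)·2^(1−C(5,2)) = 2093553/256 ≈ 8177.94141.


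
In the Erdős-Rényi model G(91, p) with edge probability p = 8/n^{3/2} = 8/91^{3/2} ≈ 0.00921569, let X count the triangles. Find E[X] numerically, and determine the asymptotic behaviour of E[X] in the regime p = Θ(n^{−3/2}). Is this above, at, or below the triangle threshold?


Number of potential triangles: C(91, 3) = 121485.
Each occurs with probability p³ ≈ (0.00921569)³ ≈ 7.82679025e-07.
By linearity: E[X] = C(91, 3)·p³ ≈ 121485 · 7.82679025e-07 ≈ 0.095084.
Since α = 3/2 > 1, p = c/n^{3/2} = o(1/n) is below the triangle threshold p ~ 1/n. Asymptotically E[X] ~ (c³/6)·n^{3(1−α)} = (8³/6)·n^{-1.5} → 0, so by Markov's inequality G has no triangles w.h.p.

E[X] ≈ 0.095084; in regime p = Θ(1/n^{3/2}) E[X] tends to 0 (below the triangle threshold p ~ 1/n).


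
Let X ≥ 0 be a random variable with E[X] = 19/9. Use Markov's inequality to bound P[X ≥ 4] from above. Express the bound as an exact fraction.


μ = E[X] = 19/9, a = 4.
Markov: P[X ≥ 4] ≤ μ/a = (19/9)/4 = 19/36.
Numerically: ≈ 0.527778.
(Since a = 4 > μ = 2.111111, the bound 19/36 is < 1 and informative.)

P[X ≥ 4] ≤ 19/36 ≈ 0.527778.


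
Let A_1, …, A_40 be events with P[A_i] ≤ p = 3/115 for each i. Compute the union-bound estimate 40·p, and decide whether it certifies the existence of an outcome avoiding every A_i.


Union bound: P[∪_{i=1}^{40} A_i] ≤ Σ_i P[A_i] ≤ 40·p = 40·(3/115) = 24/23.
Numerically: 24/23 ≈ 1.04348.
Is 24/23 < 1? NO.
Since the bound 24/23 is ≥ 1, the union bound is uninformative here; it does NOT by itself certify existence.

40·p = 24/23 ≈ 1.04348; existence NOT certified by the union bound.


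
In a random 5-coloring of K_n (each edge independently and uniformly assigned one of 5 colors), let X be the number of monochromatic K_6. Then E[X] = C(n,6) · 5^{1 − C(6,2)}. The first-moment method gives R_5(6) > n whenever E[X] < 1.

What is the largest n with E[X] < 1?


We need C(n, 6) · 5^{1 − 15} < 1, i.e. C(n, 6) < 5^{15 − 1} = 6103515625.
Check values of n near the boundary:
  n = 129: C(129, 6) = 5688177600; 5688177600 < 6103515625? YES
  n = 130: C(130, 6) = 5963412000; 5963412000 < 6103515625? YES
  n = 131: C(131, 6) = 6249655776; 6249655776 < 6103515625? NO
  n = 132: C(132, 6) = 6547258432; 6547258432 < 6103515625? NO
The largest n with C(n, 6) < 6103515625 is n = 130 (where E[X] = 47707296/48828125 ≈ 0.977). Hence R_5(6) > 130, i.e. R_5(6) ≥ 131.

Largest n = 130; hence R_5(6) > 130.


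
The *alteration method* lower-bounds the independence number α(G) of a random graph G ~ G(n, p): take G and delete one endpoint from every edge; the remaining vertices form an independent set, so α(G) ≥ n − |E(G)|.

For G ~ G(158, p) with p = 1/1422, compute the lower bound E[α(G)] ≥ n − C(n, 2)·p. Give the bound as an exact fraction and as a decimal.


E[|E(G)|] = C(158, 2)·p = 12403 · (1/1422) = 157/18.
E[α(G)] ≥ n − E[|E(G)|] = 158 − 157/18 = 2687/18.
Numerically: ≈ 149.278.
(This is only a lower bound; the true E[α(G)] may be larger.)

E[α(G)] ≥ 2687/18 ≈ 149.278.


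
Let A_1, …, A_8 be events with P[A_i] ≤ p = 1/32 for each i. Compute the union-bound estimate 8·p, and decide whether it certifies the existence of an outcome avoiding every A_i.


Union bound: P[∪_{i=1}^{8} A_i] ≤ Σ_i P[A_i] ≤ 8·p = 8·(1/32) = 1/4.
Numerically: 1/4 ≈ 0.2500.
Is 1/4 < 1? YES.
Since P[∪ A_i] ≤ 1/4 < 1, the complement has P[∩ A_i^c] ≥ 1 − 1/4 = 3/4 > 0, so some outcome avoids every A_i.

8·p = 1/4 ≈ 0.2500; existence CERTIFIED by the union bound.


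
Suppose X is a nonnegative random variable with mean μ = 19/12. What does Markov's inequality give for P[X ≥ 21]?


μ = E[X] = 19/12, a = 21.
Markov: P[X ≥ 21] ≤ μ/a = (19/12)/21 = 19/252.
Numerically: ≈ 0.0754.
(Since a = 21 > μ = 1.5833, the bound 19/252 is < 1 and informative.)

P[X ≥ 21] ≤ 19/252 ≈ 0.0754.


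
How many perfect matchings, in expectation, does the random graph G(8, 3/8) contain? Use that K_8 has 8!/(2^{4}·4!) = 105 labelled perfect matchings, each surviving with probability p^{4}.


K_8 has 8!/(2^{4}·4!) = 105 labelled perfect matchings.
For each such perfect matching H, let X_H = 1 if all 4 edges of H are present in G. Then P[X_H = 1] = p^{4} = (3/8)^{4} = 81/4096.
By linearity of expectation: E[X] = Σ_H E[X_H] = 105 · p^{4} = 105 · 81/4096 = 8505/4096.
Numerically: E[X] ≈ 2.08.

E[X] = 105 · (3/8)^{4} = 8505/4096 ≈ 2.08.


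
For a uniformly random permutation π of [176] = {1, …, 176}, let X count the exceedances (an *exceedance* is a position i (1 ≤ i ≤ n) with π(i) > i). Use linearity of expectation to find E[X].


Write X = Σ_{i=1}^{176} X_i, where X_i = 1_{π(i) > i}.
For each fixed i, π(i) is uniform over {1, …, 176} (marginal of a uniform permutation), so P[π(i) > i] = (n − i)/n. Summing: Σ_{i=1}^{176} (n − i)/n = (0 + 1 + … + 175)/176 = 176(176 − 1)/(2·176) = (176 − 1)/2.
Hence E[X] = Σ_{i=1}^{176} (176 − i)/176 = 175/2 ≈ 87.500000.

E[X] = 175/2 = 87.500000.


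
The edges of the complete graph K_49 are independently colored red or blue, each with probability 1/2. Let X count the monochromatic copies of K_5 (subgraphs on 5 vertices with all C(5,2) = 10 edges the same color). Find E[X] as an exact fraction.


Let X = Σ_S X_S over the C(49, 5) = 1906884 subsets S of size 5, where X_S = 1 if the K_5 on S is monochromatic.
For a fixed S, the K_5 on S has C(5, 2) = 10 edges. P[all 10 edges red] = (1/2)^10, and likewise for blue, so P[monochromatic] = 2·(1/2)^10 = 2^{1 − 10} = 1/512.
By linearity of expectation: E[X] = C(49, 5) · 2^{1 − 10} = 1906884 · 1/512 = 476721/128.
Numerically: E[X] ≈ 3724.383.

E[X] = C(49,5)·2^(1−C(5,2)) = 476721/128 ≈ 3724.383.


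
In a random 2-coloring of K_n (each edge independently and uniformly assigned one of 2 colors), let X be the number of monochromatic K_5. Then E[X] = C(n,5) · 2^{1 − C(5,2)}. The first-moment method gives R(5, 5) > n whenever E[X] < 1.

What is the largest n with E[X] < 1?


We need C(n, 5) · 2^{1 − 10} < 1, i.e. C(n, 5) < 2^{10 − 1} = 512.
Check values of n near the boundary:
  n = 7: C(7, 5) = 21; 21 < 512? YES
  n = 8: C(8, 5) = 56; 56 < 512? YES
  n = 9: C(9, 5) = 126; 126 < 512? YES
  n = 10: C(10, 5) = 252; 252 < 512? YES
  n = 11: C(11, 5) = 462; 462 < 512? YES
  n = 12: C(12, 5) = 792; 792 < 512? NO
  n = 13: C(13, 5) = 1287; 1287 < 512? NO
The largest n with C(n, 5) < 512 is n = 11 (where E[X] = 231/256 ≈ 0.902). Hence R(5, 5) > 11, i.e. R(5, 5) ≥ 12.

Largest n = 11; hence R(5, 5) > 11.


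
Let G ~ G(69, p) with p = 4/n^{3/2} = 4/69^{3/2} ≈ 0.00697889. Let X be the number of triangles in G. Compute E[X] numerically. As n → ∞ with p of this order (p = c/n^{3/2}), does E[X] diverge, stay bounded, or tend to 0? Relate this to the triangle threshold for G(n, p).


Number of potential triangles: C(69, 3) = 52394.
Each occurs with probability p³ ≈ (0.00697889)³ ≈ 3.39906184e-07.
By linearity: E[X] = C(69, 3)·p³ ≈ 52394 · 3.39906184e-07 ≈ 0.017809.
Since α = 3/2 > 1, p = c/n^{3/2} = o(1/n) is below the triangle threshold p ~ 1/n. Asymptotically E[X] ~ (c³/6)·n^{3(1−α)} = (4³/6)·n^{-1.5} → 0, so by Markov's inequality G has no triangles w.h.p.

E[X] ≈ 0.017809; in regime p = Θ(1/n^{3/2}) E[X] tends to 0 (below the triangle threshold p ~ 1/n).


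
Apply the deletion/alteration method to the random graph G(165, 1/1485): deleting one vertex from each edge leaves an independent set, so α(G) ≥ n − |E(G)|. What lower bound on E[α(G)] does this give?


E[|E(G)|] = C(165, 2)·p = 13530 · (1/1485) = 82/9.
E[α(G)] ≥ n − E[|E(G)|] = 165 − 82/9 = 1403/9.
Numerically: ≈ 155.88889.
(This is only a lower bound; the true E[α(G)] may be larger.)

E[α(G)] ≥ 1403/9 ≈ 155.88889.


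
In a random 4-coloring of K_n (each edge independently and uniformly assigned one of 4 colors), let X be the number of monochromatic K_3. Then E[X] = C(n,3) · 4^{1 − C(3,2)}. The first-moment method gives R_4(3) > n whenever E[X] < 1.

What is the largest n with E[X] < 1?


We need C(n, 3) · 4^{1 − 3} < 1, i.e. C(n, 3) < 4^{3 − 1} = 16.
Check values of n near the boundary:
  n = 4: C(4, 3) = 4; 4 < 16? YES
  n = 5: C(5, 3) = 10; 10 < 16? YES
  n = 6: C(6, 3) = 20; 20 < 16? NO
The largest n with C(n, 3) < 16 is n = 5 (where E[X] = 5/8 ≈ 0.625000). Hence R_4(3) > 5, i.e. R_4(3) ≥ 6.

Largest n = 5; hence R_4(3) > 5.


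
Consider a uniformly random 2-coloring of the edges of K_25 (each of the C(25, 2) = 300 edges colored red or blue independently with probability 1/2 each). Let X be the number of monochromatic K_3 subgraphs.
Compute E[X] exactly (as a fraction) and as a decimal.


Let X = Σ_S X_S over the C(25, 3) = 2300 subsets S of size 3, where X_S = 1 if the K_3 on S is monochromatic.
For a fixed S, the K_3 on S has C(3, 2) = 3 edges. P[all 3 edges red] = (1/2)^3, and likewise for blue, so P[monochromatic] = 2·(1/2)^3 = 2^{1 − 3} = 1/4.
By linearity: E[X] = C(25, 3) · 2^{1 − 3} = 2300 · 1/4 = 575.
Numerically: E[X] ≈ 575.0000.

E[X] = C(25,3)·2^(1−C(3,2)) = 575 ≈ 575.0000.


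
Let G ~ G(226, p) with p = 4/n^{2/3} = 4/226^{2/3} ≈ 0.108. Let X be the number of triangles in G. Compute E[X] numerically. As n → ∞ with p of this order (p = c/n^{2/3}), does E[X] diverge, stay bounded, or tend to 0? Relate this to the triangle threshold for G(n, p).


Number of potential triangles: C(226, 3) = 1898400.
Each occurs with probability p³ ≈ (0.108)³ ≈ 1.25303e-03.
By linearity: E[X] = C(226, 3)·p³ ≈ 1898400 · 1.25303e-03 ≈ 2378.761.
Since α = 2/3 < 1, p = c/n^{2/3} ≫ 1/n is above the triangle threshold p ~ 1/n. Asymptotically E[X] ~ (c³/6)·n^{3(1−α)} = (4³/6)·n^{1} → ∞; triangles are abundant w.h.p.

E[X] ≈ 2378.761; in regime p = Θ(1/n^{2/3}) E[X] diverges (above the triangle threshold p ~ 1/n).


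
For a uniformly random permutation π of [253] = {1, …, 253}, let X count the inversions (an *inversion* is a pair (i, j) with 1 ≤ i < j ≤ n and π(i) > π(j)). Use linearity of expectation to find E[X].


Write X = Σ X_I over the C(253, 2) = 31878 pairs i < j, with X_I the indicator of one inversion.
There are 31878 indicators.
For each fixed pair i < j, the values π(i) and π(j) are two distinct elements of {1, …, 253} in uniformly random order; by symmetry P[π(i) > π(j)] = 1/2.
By linearity: E[X] = 31878 · (1/2) = C(253, 2) · (1/2) = 31878/2 = 15939 ≈ 15939.0000.

E[X] = 15939 = 15939.0000.


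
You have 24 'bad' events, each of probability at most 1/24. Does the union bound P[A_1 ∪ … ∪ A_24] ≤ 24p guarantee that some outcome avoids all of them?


Union bound: P[∪_{i=1}^{24} A_i] ≤ Σ_i P[A_i] ≤ 24·p = 24·(1/24) = 1.
Numerically: 1 ≈ 1.0000.
Is 1 < 1? NO.
Since the bound 1 is ≥ 1, the union bound is uninformative here; it does NOT by itself certify existence.

24·p = 1 ≈ 1.0000; existence NOT certified by the union bound.


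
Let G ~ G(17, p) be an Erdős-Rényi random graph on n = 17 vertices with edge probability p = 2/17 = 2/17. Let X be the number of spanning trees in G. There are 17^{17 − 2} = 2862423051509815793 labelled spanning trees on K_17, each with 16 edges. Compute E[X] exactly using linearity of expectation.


K_17 has 17^{17 − 2} = 2862423051509815793 labelled spanning trees.
For each such spanning tree H, let X_H = 1 if all 16 edges of H are present in G. Then P[X_H = 1] = p^{16} = (2/17)^{16} = 65536/48661191875666868481.
By linearity: E[X] = Σ_H E[X_H] = 2862423051509815793 · p^{16} = 2862423051509815793 · 65536/48661191875666868481 = 65536/17.
Numerically: E[X] ≈ 3855.

E[X] = 2862423051509815793 · (2/17)^{16} = 65536/17 ≈ 3855.


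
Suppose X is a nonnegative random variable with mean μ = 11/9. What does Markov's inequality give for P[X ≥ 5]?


μ = E[X] = 11/9, a = 5.
Markov: P[X ≥ 5] ≤ μ/a = (11/9)/5 = 11/45.
Numerically: ≈ 0.24444.
(Since a = 5 > μ = 1.22222, the bound 11/45 is < 1 and informative.)

P[X ≥ 5] ≤ 11/45 ≈ 0.24444.


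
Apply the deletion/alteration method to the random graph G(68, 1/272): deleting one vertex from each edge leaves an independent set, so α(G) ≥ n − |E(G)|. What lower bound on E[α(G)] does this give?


E[|E(G)|] = C(68, 2)·p = 2278 · (1/272) = 67/8.
E[α(G)] ≥ n − E[|E(G)|] = 68 − 67/8 = 477/8.
Numerically: ≈ 59.62500.
(This is only a lower bound; the true E[α(G)] may be larger.)

E[α(G)] ≥ 477/8 ≈ 59.62500.


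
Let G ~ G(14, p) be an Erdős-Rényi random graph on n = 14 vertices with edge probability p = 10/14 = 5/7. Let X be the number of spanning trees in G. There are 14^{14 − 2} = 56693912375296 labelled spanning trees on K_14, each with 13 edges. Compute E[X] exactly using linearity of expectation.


K_14 has 14^{14 − 2} = 56693912375296 labelled spanning trees.
For each such spanning tree H, let X_H = 1 if all 13 edges of H are present in G. Then P[X_H = 1] = p^{13} = (5/7)^{13} = 1220703125/96889010407.
By linearity: E[X] = Σ_H E[X_H] = 56693912375296 · p^{13} = 56693912375296 · 1220703125/96889010407 = 5000000000000/7.
Numerically: E[X] ≈ 7.143e+11.

E[X] = 56693912375296 · (5/7)^{13} = 5000000000000/7 ≈ 7.143e+11.


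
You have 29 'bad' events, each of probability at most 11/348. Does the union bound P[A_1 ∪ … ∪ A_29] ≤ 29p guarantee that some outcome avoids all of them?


Union bound: P[∪_{i=1}^{29} A_i] ≤ Σ_i P[A_i] ≤ 29·p = 29·(11/348) = 11/12.
Numerically: 11/12 ≈ 0.916667.
Is 11/12 < 1? YES.
Since P[∪ A_i] ≤ 11/12 < 1, the complement has P[∩ A_i^c] ≥ 1 − 11/12 = 1/12 > 0, so some outcome avoids every A_i.

29·p = 11/12 ≈ 0.916667; existence CERTIFIED by the union bound.


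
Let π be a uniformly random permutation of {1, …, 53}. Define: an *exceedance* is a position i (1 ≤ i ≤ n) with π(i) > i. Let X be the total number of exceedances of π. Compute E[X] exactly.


Write X = Σ_{i=1}^{53} X_i, where X_i = 1_{π(i) > i}.
For each fixed i, π(i) is uniform over {1, …, 53} (marginal of a uniform permutation), so P[π(i) > i] = (n − i)/n. Summing: Σ_{i=1}^{53} (n − i)/n = (0 + 1 + … + 52)/53 = 53(53 − 1)/(2·53) = (53 − 1)/2.
Hence E[X] = Σ_{i=1}^{53} (53 − i)/53 = 26 ≈ 26.000.

E[X] = 26 = 26.000.


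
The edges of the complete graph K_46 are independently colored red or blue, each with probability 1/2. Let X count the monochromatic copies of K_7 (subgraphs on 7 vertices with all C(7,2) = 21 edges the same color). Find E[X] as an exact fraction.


Let X = Σ_S X_S over the C(46, 7) = 53524680 subsets S of size 7, where X_S = 1 if the K_7 on S is monochromatic.
For a fixed S, the K_7 on S has C(7, 2) = 21 edges. P[all 21 edges red] = (1/2)^21, and likewise for blue, so P[monochromatic] = 2·(1/2)^21 = 2^{1 − 21} = 1/1048576.
By linearity of expectation: E[X] = C(46, 7) · 2^{1 − 21} = 53524680 · 1/1048576 = 6690585/131072.
Numerically: E[X] ≈ 51.04511.

E[X] = C(46,7)·2^(1−C(7,2)) = 6690585/131072 ≈ 51.04511.


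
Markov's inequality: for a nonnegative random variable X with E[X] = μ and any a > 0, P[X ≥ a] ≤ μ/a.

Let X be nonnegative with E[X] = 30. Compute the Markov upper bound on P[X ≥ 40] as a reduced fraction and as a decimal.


μ = E[X] = 30, a = 40.
Markov: P[X ≥ 40] ≤ μ/a = (30)/40 = 3/4.
Numerically: ≈ 0.7500.
(Since a = 40 > μ = 30.0000, the bound 3/4 is < 1 and informative.)

P[X ≥ 40] ≤ 3/4 ≈ 0.7500.


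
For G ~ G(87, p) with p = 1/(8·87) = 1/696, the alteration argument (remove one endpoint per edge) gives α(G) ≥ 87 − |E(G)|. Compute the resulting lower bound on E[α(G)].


E[|E(G)|] = C(87, 2)·p = 3741 · (1/696) = 43/8.
E[α(G)] ≥ n − E[|E(G)|] = 87 − 43/8 = 653/8.
Numerically: ≈ 81.6250.
(This is only a lower bound; the true E[α(G)] may be larger.)

E[α(G)] ≥ 653/8 ≈ 81.6250.


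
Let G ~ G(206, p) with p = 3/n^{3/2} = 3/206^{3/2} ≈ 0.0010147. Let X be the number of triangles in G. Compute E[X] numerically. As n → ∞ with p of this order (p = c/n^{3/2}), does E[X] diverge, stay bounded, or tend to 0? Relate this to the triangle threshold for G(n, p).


Number of potential triangles: C(206, 3) = 1435820.
Each occurs with probability p³ ≈ (0.0010147)³ ≈ 1.0446271e-09.
By linearity: E[X] = C(206, 3)·p³ ≈ 1435820 · 1.0446271e-09 ≈ 0.00150.
Since α = 3/2 > 1, p = c/n^{3/2} = o(1/n) is below the triangle threshold p ~ 1/n. Asymptotically E[X] ~ (c³/6)·n^{3(1−α)} = (3³/6)·n^{-1.5} → 0, so by Markov's inequality G has no triangles w.h.p.

E[X] ≈ 0.00150; in regime p = Θ(1/n^{3/2}) E[X] tends to 0 (below the triangle threshold p ~ 1/n).


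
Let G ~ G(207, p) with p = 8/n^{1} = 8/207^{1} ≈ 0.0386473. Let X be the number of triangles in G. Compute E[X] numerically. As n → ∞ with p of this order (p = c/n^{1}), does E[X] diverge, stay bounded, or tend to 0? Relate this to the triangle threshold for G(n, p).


Number of potential triangles: C(207, 3) = 1456935.
Each occurs with probability p³ ≈ (0.0386473)³ ≈ 5.77243332e-05.
By linearity: E[X] = C(207, 3)·p³ ≈ 1456935 · 5.77243332e-05 ≈ 84.100601.
Here α = 1, so p = 8/n is exactly at the triangle threshold p ~ 1/n. Asymptotically E[X] → c³/6 = 8³/6 = 256/3 ≈ 85.333333, a bounded constant. In this regime the triangle count is asymptotically Poisson(c³/6).

E[X] ≈ 84.100601; in regime p = Θ(1/n^{1}) E[X] stays bounded (at the triangle threshold p ~ 1/n).


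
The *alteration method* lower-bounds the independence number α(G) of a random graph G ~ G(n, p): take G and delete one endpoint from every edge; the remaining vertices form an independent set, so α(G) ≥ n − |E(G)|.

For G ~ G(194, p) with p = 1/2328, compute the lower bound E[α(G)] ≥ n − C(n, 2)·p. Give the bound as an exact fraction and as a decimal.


E[|E(G)|] = C(194, 2)·p = 18721 · (1/2328) = 193/24.
E[α(G)] ≥ n − E[|E(G)|] = 194 − 193/24 = 4463/24.
Numerically: ≈ 185.95833.
(This is only a lower bound; the true E[α(G)] may be larger.)

E[α(G)] ≥ 4463/24 ≈ 185.95833.


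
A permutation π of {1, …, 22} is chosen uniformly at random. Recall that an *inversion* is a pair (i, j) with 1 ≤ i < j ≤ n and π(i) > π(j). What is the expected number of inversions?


Write X = Σ X_I over the C(22, 2) = 231 pairs i < j, with X_I the indicator of one inversion.
There are 231 indicators.
For each fixed pair i < j, the values π(i) and π(j) are two distinct elements of {1, …, 22} in uniformly random order; by symmetry P[π(i) > π(j)] = 1/2.
By linearity: E[X] = 231 · (1/2) = C(22, 2) · (1/2) = 231/2 = 231/2 ≈ 115.50000.

E[X] = 231/2 = 115.50000.


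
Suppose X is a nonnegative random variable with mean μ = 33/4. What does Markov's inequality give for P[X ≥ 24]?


μ = E[X] = 33/4, a = 24.
Markov: P[X ≥ 24] ≤ μ/a = (33/4)/24 = 11/32.
Numerically: ≈ 0.344.
(Since a = 24 > μ = 8.250, the bound 11/32 is < 1 and informative.)

P[X ≥ 24] ≤ 11/32 ≈ 0.344.


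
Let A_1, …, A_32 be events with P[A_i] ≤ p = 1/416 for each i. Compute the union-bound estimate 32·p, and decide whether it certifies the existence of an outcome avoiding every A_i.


Union bound: P[∪_{i=1}^{32} A_i] ≤ Σ_i P[A_i] ≤ 32·p = 32·(1/416) = 1/13.
Numerically: 1/13 ≈ 0.07692.
Is 1/13 < 1? YES.
Since P[∪ A_i] ≤ 1/13 < 1, the complement has P[∩ A_i^c] ≥ 1 − 1/13 = 12/13 > 0, so some outcome avoids every A_i.

32·p = 1/13 ≈ 0.07692; existence CERTIFIED by the union bound.


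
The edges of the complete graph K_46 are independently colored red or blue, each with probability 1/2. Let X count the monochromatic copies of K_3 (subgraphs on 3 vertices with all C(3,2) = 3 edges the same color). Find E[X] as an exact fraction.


Let X = Σ_S X_S over the C(46, 3) = 15180 subsets S of size 3, where X_S = 1 if the K_3 on S is monochromatic.
For a fixed S, the K_3 on S has C(3, 2) = 3 edges. P[all 3 edges red] = (1/2)^3, and likewise for blue, so P[monochromatic] = 2·(1/2)^3 = 2^{1 − 3} = 1/4.
Summing: E[X] = C(46, 3) · 2^{1 − 3} = 15180 · 1/4 = 3795.
Numerically: E[X] ≈ 3795.000000.

E[X] = C(46,3)·2^(1−C(3,2)) = 3795 ≈ 3795.000000.


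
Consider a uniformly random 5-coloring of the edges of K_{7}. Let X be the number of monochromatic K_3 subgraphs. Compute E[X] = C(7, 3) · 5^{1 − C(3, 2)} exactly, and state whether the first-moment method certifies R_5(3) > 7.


E[X] = C(7, 3) · 5^{1 − 3} = 35 · 5^{−2} = 35/25.
As a reduced fraction: E[X] = 7/5 ≈ 1.4000.
Is E[X] < 1? NO.
Since E[X] ≥ 1, the first-moment bound is inconclusive at n = 7; it does NOT by itself certify R_5(3) > 7.

E[X] = 7/5 ≈ 1.4000; E[X] ≥ 1; first-moment method inconclusive here.


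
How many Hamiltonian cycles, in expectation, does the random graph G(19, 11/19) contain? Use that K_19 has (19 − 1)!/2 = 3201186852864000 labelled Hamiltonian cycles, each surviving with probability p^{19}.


K_19 has (19 − 1)!/2 = 3201186852864000 labelled Hamiltonian cycles.
For each such Hamiltonian cycle H, let X_H = 1 if all 19 edges of H are present in G. Then P[X_H = 1] = p^{19} = (11/19)^{19} = 61159090448414546291/1978419655660313589123979.
Summing the indicators: E[X] = Σ_H E[X_H] = 3201186852864000 · p^{19} = 3201186852864000 · 61159090448414546291/1978419655660313589123979 = 195781676276584883979724733927424000/1978419655660313589123979.
Numerically: E[X] ≈ 9.89586e+10.

E[X] = 3201186852864000 · (11/19)^{19} = 195781676276584883979724733927424000/1978419655660313589123979 ≈ 9.89586e+10.


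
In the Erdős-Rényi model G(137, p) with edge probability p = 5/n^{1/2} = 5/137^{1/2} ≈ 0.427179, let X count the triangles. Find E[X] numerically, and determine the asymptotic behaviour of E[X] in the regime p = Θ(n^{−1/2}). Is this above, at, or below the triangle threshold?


Number of potential triangles: C(137, 3) = 419220.
Each occurs with probability p³ ≈ (0.427179)³ ≈ 7.79523410e-02.
By linearity: E[X] = C(137, 3)·p³ ≈ 419220 · 7.79523410e-02 ≈ 32679.180408.
Since α = 1/2 < 1, p = c/n^{1/2} ≫ 1/n is above the triangle threshold p ~ 1/n. Asymptotically E[X] ~ (c³/6)·n^{3(1−α)} = (5³/6)·n^{1.5} → ∞; triangles are abundant w.h.p.

E[X] ≈ 32679.180408; in regime p = Θ(1/n^{1/2}) E[X] diverges (above the triangle threshold p ~ 1/n).


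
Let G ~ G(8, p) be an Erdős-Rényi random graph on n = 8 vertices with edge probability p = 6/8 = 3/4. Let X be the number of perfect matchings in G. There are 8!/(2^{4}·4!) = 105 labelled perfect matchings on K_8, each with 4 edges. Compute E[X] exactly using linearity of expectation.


K_8 has 8!/(2^{4}·4!) = 105 labelled perfect matchings.
For each such perfect matching H, let X_H = 1 if all 4 edges of H are present in G. Then P[X_H = 1] = p^{4} = (3/4)^{4} = 81/256.
Summing the indicators: E[X] = Σ_H E[X_H] = 105 · p^{4} = 105 · 81/256 = 8505/256.
Numerically: E[X] ≈ 33.2.

E[X] = 105 · (3/4)^{4} = 8505/256 ≈ 33.2.


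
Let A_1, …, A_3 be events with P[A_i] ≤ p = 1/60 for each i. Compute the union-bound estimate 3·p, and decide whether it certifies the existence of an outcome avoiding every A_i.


Union bound: P[∪_{i=1}^{3} A_i] ≤ Σ_i P[A_i] ≤ 3·p = 3·(1/60) = 1/20.
Numerically: 1/20 ≈ 0.05000.
Is 1/20 < 1? YES.
Since P[∪ A_i] ≤ 1/20 < 1, the complement has P[∩ A_i^c] ≥ 1 − 1/20 = 19/20 > 0, so some outcome avoids every A_i.

3·p = 1/20 ≈ 0.05000; existence CERTIFIED by the union bound.


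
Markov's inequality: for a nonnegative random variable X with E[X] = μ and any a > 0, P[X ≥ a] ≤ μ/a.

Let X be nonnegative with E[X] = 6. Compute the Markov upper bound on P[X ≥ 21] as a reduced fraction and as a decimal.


μ = E[X] = 6, a = 21.
Markov: P[X ≥ 21] ≤ μ/a = (6)/21 = 2/7.
Numerically: ≈ 0.28571.
(Since a = 21 > μ = 6.00000, the bound 2/7 is < 1 and informative.)

P[X ≥ 21] ≤ 2/7 ≈ 0.28571.


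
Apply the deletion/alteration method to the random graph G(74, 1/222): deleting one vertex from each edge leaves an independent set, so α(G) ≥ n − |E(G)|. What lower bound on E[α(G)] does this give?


E[|E(G)|] = C(74, 2)·p = 2701 · (1/222) = 73/6.
E[α(G)] ≥ n − E[|E(G)|] = 74 − 73/6 = 371/6.
Numerically: ≈ 61.833333.
(This is only a lower bound; the true E[α(G)] may be larger.)

E[α(G)] ≥ 371/6 ≈ 61.833333.


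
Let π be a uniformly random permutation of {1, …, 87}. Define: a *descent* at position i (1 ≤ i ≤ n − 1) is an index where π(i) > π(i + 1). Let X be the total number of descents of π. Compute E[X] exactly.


Write X = Σ X_I over i = 1, …, 86, with X_I the indicator of one descent.
There are 86 indicators.
For each fixed i, the pair (π(i), π(i+1)) is a uniformly random ordered pair of distinct values from {1, …, 87}; by symmetry P[π(i) > π(i+1)] = 1/2.
By linearity: E[X] = 86 · (1/2) = (87 − 1) · (1/2) = 43 ≈ 43.000000.

E[X] = 43 = 43.000000.
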